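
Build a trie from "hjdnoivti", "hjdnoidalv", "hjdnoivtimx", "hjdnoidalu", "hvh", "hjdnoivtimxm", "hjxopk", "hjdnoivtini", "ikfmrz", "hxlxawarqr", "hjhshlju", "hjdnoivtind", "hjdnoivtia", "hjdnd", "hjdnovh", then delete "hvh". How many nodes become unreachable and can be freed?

2

After clearing the end-marker at "hvh", prune upward until reaching a node still needed by another word.
The suffix "vh" (2 nodes) is used only by "hvh"; the node for "h" still has the child "j", so pruning stops there.
Nodes removed: 2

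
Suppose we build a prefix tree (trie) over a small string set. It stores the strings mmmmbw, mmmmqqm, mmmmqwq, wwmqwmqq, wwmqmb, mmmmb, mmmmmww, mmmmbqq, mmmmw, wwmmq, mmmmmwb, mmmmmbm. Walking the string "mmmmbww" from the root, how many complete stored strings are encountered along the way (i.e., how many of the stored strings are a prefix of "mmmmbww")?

Traverse "mmmmbww" character by character; count nodes along the way that are marked as word ends.
Prefixes of the query that are stored words: "mmmmb", "mmmmbw"
Count: 2

2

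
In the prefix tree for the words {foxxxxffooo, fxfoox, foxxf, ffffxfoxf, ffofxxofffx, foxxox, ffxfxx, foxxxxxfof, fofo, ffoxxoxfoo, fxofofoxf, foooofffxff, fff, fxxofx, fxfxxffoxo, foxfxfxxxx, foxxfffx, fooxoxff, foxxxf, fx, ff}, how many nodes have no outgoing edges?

17

A leaf is a node with no children — equivalently, the end of a word that is not a proper prefix of any other stored word.
Those words: "ffffxfoxf", "ffofxxofffx", "ffoxxoxfoo", "ffxfxx", "fofo", "foooofffxff", "fooxoxff", "foxfxfxxxx", "foxxfffx", "foxxox", "foxxxf", "foxxxxffooo", "foxxxxxfof", "fxfoox", "fxfxxffoxo", "fxofofoxf", "fxxofx"
Leaf count: 17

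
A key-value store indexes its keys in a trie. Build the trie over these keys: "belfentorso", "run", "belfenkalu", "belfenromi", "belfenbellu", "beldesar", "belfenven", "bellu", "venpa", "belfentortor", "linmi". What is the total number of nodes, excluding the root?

50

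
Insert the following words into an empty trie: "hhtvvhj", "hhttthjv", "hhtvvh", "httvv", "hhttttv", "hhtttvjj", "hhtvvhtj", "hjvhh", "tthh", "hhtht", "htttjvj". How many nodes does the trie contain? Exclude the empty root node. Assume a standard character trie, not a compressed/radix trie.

37

Count nodes per top-level branch (shared prefixes stored once):
  'h'-branch (hhtht, hhttthjv, hhttttv, hhtttvjj, hhtvvh, hhtvvhj, hhtvvhtj, hjvhh, htttjvj, httvv): 33 nodes
  't'-branch (tthh): 4 nodes
Sum: 37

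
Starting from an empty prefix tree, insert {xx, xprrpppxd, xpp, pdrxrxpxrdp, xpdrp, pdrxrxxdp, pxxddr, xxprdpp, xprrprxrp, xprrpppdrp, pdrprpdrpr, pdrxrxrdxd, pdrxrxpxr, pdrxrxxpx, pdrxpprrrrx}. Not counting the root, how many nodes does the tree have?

Count nodes per top-level branch (shared prefixes stored once):
  'p'-branch (pdrprpdrpr, pdrxpprrrrx, pdrxrxpxr, pdrxrxpxrdp, pdrxrxrdxd, pdrxrxxdp, pdrxrxxpx, pxxddr): 39 nodes
  'x'-branch (xpdrp, xpp, xprrpppdrp, xprrpppxd, xprrprxrp, xx, xxprdpp): 26 nodes
Sum: 65

65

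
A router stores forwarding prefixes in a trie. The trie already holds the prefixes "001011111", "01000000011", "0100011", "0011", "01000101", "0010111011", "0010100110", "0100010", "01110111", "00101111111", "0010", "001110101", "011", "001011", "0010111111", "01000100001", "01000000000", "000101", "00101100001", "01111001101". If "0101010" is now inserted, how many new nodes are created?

The longest prefix of "0101010" already in the trie is "010" (length 3).
Each of the 4 remaining characters creates one node.

4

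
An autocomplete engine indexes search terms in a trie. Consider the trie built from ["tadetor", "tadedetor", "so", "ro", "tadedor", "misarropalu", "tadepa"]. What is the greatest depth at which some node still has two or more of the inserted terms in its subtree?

5

Equivalently: take the maximum, over all pairs, of their longest common prefix length.
e.g. "tadedetor" and "tadedor" share the prefix "taded" of length 5; no pair shares a longer one.
Longest shared-prefix length: 5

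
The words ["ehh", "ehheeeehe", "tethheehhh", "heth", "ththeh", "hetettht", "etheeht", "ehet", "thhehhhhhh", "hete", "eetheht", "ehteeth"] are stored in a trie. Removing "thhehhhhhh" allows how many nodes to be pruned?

After clearing the end-marker at "thhehhhhhh", prune upward until reaching a node still needed by another word.
The suffix "hehhhhhh" (8 nodes) is used only by "thhehhhhhh"; the node for "th" still has the child "t", so pruning stops there.
Nodes removed: 8

8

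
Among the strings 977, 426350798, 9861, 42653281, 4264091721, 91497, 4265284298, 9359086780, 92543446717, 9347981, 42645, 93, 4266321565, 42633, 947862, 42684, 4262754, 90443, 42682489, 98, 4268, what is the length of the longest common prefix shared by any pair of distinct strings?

The deepest shared node is where two words last agree before diverging.
e.g. "42633" and "426350798" share the prefix "4263" of length 4; no pair shares a longer one.
Longest shared-prefix length: 4

4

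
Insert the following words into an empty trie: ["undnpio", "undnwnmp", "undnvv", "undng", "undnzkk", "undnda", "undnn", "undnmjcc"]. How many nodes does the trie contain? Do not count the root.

24

Trie structure (* marks end of a word):
(root)
└─ u
   └─ n
      └─ d
         └─ n
            ├─ d
            │  └─ a *
            ├─ g *
            ├─ m
            │  └─ j
            │     └─ c
            │        └─ c *
            ├─ n *
            ├─ p
            │  └─ i
            │     └─ o *
            ├─ v
            │  └─ v *
            ├─ w
            │  └─ n
            │     └─ m
            │        └─ p *
            └─ z
               └─ k
                  └─ k *
Counting every labelled node above: 24.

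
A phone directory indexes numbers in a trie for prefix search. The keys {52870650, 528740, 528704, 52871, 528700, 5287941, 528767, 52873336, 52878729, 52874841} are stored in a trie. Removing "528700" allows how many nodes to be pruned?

After clearing the end-marker at "528700", prune upward until reaching a node still needed by another word.
The suffix "0" (1 node) is used only by "528700"; the node for "52870" still has the child "6", so pruning stops there.
Nodes removed: 1

1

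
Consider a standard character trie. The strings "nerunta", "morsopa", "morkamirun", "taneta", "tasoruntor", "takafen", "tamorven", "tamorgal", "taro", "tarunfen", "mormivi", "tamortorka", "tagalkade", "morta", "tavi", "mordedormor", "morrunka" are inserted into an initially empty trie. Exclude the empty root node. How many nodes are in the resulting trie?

89

For each word, the new-node count is its length minus the longest prefix already in the trie:
  "nerunta" → 7 new (n, e, r, u, n, t, a)
  "morsopa" → 7 new (m, o, r, s, o, p, a)
  "morkamirun" → prefix "mor" already present; 7 new (k, a, m, i, r, u, n)
  "taneta" → 6 new (t, a, n, e, t, a)
  "tasoruntor" → prefix "ta" already present; 8 new (s, o, r, u, n, t, o, r)
  "takafen" → prefix "ta" already present; 5 new (k, a, f, e, n)
  "tamorven" → prefix "ta" already present; 6 new (m, o, r, v, e, n)
  "tamorgal" → prefix "tamor" already present; 3 new (g, a, l)
  "taro" → prefix "ta" already present; 2 new (r, o)
  "tarunfen" → prefix "tar" already present; 5 new (u, n, f, e, n)
  "mormivi" → prefix "mor" already present; 4 new (m, i, v, i)
  "tamortorka" → prefix "tamor" already present; 5 new (t, o, r, k, a)
  "tagalkade" → prefix "ta" already present; 7 new (g, a, l, k, a, d, e)
  "morta" → prefix "mor" already present; 2 new (t, a)
  "tavi" → prefix "ta" already present; 2 new (v, i)
  "mordedormor" → prefix "mor" already present; 8 new (d, e, d, o, r, m, o, r)
  "morrunka" → prefix "mor" already present; 5 new (r, u, n, k, a)
Total nodes = 7 + 7 + 7 + 6 + 8 + 5 + 6 + 3 + 2 + 5 + 4 + 5 + 7 + 2 + 2 + 8 + 5 = 89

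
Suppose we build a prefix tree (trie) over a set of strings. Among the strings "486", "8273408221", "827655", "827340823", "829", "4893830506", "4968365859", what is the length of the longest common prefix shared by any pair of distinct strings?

8

The deepest shared node is where two words last agree before diverging.
"8273408221" and "827340823" agree on "82734082" (8 characters) before diverging; nothing deeper is shared.
Longest shared-prefix length: 8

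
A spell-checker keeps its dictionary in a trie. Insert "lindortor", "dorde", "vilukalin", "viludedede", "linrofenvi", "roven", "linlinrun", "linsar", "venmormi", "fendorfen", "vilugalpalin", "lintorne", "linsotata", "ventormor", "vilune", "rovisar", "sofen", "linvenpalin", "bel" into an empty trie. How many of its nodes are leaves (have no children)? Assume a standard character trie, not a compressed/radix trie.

Leaves are exactly the stored words that no other stored word extends.
Those words: "bel", "dorde", "fendorfen", "lindortor", "linlinrun", "linrofenvi", "linsar", "linsotata", "lintorne", "linvenpalin", "roven", "rovisar", "sofen", "venmormi", "ventormor", "viludedede", "vilugalpalin", "vilukalin", "vilune"
Leaf count: 19

19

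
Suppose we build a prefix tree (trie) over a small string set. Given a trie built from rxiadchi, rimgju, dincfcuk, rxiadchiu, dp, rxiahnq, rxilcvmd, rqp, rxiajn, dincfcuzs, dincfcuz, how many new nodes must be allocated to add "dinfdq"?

"din" is already a path in the trie; the remaining "fdq" must be added.
Each of the 3 remaining characters creates one node.

3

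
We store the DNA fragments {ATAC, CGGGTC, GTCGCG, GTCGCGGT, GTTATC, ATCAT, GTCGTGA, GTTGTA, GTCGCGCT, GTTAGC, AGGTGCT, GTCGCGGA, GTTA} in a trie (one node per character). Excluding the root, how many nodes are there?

Count nodes per top-level branch (shared prefixes stored once):
  'A'-branch (AGGTGCT, ATAC, ATCAT): 13 nodes
  'C'-branch (CGGGTC): 6 nodes
  'G'-branch (GTCGCG, GTCGCGCT, GTCGCGGA, GTCGCGGT, GTCGTGA, GTTA, GTTAGC, GTTATC, GTTGTA): 23 nodes
Sum: 42

42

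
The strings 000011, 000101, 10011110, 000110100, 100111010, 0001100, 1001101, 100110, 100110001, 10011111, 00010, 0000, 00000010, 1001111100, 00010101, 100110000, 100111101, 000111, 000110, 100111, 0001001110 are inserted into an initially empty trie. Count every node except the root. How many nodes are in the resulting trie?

Count nodes per top-level branch (shared prefixes stored once):
  '0'-branch (0000, 00000010, 000011, 00010, 0001001110, 000101, 00010101, 000110, 0001100, 000110100, 000111): 27 nodes
  '1'-branch (100110, 100110000, 100110001, 1001101, 100111, 100111010, 10011110, 100111101, 10011111, 1001111100): 21 nodes
Sum: 48

48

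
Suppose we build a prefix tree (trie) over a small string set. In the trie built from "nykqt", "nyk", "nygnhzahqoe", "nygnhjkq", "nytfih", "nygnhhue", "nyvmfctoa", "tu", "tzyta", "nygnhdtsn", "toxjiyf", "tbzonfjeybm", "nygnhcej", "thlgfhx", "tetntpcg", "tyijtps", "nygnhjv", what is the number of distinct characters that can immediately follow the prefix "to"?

1

Walk "to" from the root, arriving at one node.
Characters that immediately follow "to" among the stored strings: {x}.
That node has 1 child edge.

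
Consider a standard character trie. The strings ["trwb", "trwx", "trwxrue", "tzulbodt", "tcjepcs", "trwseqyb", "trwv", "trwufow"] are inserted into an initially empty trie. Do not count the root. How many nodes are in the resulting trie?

31

Trace insertions, counting only characters that open a new branch:
  "trwb" → 4 new (t, r, w, b)
  "trwx" → prefix "trw" already present; 1 new (x)
  "trwxrue" → prefix "trwx" already present; 3 new (r, u, e)
  "tzulbodt" → prefix "t" already present; 7 new (z, u, l, b, o, d, t)
  "tcjepcs" → prefix "t" already present; 6 new (c, j, e, p, c, s)
  "trwseqyb" → prefix "trw" already present; 5 new (s, e, q, y, b)
  "trwv" → prefix "trw" already present; 1 new (v)
  "trwufow" → prefix "trw" already present; 4 new (u, f, o, w)
Total nodes = 4 + 1 + 3 + 7 + 6 + 5 + 1 + 4 = 31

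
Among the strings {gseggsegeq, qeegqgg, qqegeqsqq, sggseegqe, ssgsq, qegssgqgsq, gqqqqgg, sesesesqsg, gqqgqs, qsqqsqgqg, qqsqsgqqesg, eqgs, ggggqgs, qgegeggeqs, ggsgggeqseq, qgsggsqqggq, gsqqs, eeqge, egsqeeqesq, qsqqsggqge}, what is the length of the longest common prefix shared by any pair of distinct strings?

5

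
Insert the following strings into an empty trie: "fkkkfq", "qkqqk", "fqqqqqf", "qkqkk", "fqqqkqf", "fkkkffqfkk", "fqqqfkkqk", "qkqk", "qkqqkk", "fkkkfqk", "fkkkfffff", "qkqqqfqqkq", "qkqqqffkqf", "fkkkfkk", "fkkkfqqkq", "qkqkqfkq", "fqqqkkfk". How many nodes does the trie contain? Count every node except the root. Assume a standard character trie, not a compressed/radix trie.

59

Insert word by word; a character creates a node only if that edge doesn't already exist:
  "fkkkfq" → 6 new (f, k, k, k, f, q)
  "qkqqk" → 5 new (q, k, q, q, k)
  "fqqqqqf" → prefix "f" already present; 6 new (q, q, q, q, q, f)
  "qkqkk" → prefix "qkq" already present; 2 new (k, k)
  "fqqqkqf" → prefix "fqqq" already present; 3 new (k, q, f)
  "fkkkffqfkk" → prefix "fkkkf" already present; 5 new (f, q, f, k, k)
  "fqqqfkkqk" → prefix "fqqq" already present; 5 new (f, k, k, q, k)
  "qkqk" → prefix "qkqk" already present; 0 new (none)
  "qkqqkk" → prefix "qkqqk" already present; 1 new (k)
  "fkkkfqk" → prefix "fkkkfq" already present; 1 new (k)
  "fkkkfffff" → prefix "fkkkff" already present; 3 new (f, f, f)
  "qkqqqfqqkq" → prefix "qkqq" already present; 6 new (q, f, q, q, k, q)
  "qkqqqffkqf" → prefix "qkqqqf" already present; 4 new (f, k, q, f)
  "fkkkfkk" → prefix "fkkkf" already present; 2 new (k, k)
  "fkkkfqqkq" → prefix "fkkkfq" already present; 3 new (q, k, q)
  "qkqkqfkq" → prefix "qkqk" already present; 4 new (q, f, k, q)
  "fqqqkkfk" → prefix "fqqqk" already present; 3 new (k, f, k)
Total nodes = 6 + 5 + 6 + 2 + 3 + 5 + 5 + 0 + 1 + 1 + 3 + 6 + 4 + 2 + 3 + 4 + 3 = 59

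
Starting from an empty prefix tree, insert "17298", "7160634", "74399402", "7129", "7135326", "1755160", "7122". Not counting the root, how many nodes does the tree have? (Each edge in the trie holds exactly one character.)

Trace insertions, counting only characters that open a new branch:
  "17298" → 5 new (1, 7, 2, 9, 8)
  "7160634" → 7 new (7, 1, 6, 0, 6, 3, 4)
  "74399402" → prefix "7" already present; 7 new (4, 3, 9, 9, 4, 0, 2)
  "7129" → prefix "71" already present; 2 new (2, 9)
  "7135326" → prefix "71" already present; 5 new (3, 5, 3, 2, 6)
  "1755160" → prefix "17" already present; 5 new (5, 5, 1, 6, 0)
  "7122" → prefix "712" already present; 1 new (2)
Total nodes = 5 + 7 + 7 + 2 + 5 + 5 + 1 = 32

32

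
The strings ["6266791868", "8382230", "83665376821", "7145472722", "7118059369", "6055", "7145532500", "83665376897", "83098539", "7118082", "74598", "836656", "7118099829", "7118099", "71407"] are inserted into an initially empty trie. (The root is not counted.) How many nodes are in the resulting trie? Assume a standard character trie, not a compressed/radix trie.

Insert word by word; a character creates a node only if that edge doesn't already exist:
  "6266791868" → 10 new (6, 2, 6, 6, 7, 9, 1, 8, 6, 8)
  "8382230" → 7 new (8, 3, 8, 2, 2, 3, 0)
  "83665376821" → prefix "83" already present; 9 new (6, 6, 5, 3, 7, 6, 8, 2, 1)
  "7145472722" → 10 new (7, 1, 4, 5, 4, 7, 2, 7, 2, 2)
  "7118059369" → prefix "71" already present; 8 new (1, 8, 0, 5, 9, 3, 6, 9)
  "6055" → prefix "6" already present; 3 new (0, 5, 5)
  "7145532500" → prefix "7145" already present; 6 new (5, 3, 2, 5, 0, 0)
  "83665376897" → prefix "836653768" already present; 2 new (9, 7)
  "83098539" → prefix "83" already present; 6 new (0, 9, 8, 5, 3, 9)
  "7118082" → prefix "71180" already present; 2 new (8, 2)
  "74598" → prefix "7" already present; 4 new (4, 5, 9, 8)
  "836656" → prefix "83665" already present; 1 new (6)
  "7118099829" → prefix "71180" already present; 5 new (9, 9, 8, 2, 9)
  "7118099" → prefix "7118099" already present; 0 new (none)
  "71407" → prefix "714" already present; 2 new (0, 7)
Total nodes = 10 + 7 + 9 + 10 + 8 + 3 + 6 + 2 + 6 + 2 + 4 + 1 + 5 + 0 + 2 = 75

75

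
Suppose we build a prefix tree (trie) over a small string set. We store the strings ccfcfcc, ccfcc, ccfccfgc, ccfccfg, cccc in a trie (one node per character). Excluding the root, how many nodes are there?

13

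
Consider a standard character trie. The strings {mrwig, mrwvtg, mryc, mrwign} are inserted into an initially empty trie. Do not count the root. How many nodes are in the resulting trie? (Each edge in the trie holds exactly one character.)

Insert word by word; a character creates a node only if that edge doesn't already exist:
  "mrwig" → 5 new (m, r, w, i, g)
  "mrwvtg" → prefix "mrw" already present; 3 new (v, t, g)
  "mryc" → prefix "mr" already present; 2 new (y, c)
  "mrwign" → prefix "mrwig" already present; 1 new (n)
Total nodes = 5 + 3 + 2 + 1 = 11

11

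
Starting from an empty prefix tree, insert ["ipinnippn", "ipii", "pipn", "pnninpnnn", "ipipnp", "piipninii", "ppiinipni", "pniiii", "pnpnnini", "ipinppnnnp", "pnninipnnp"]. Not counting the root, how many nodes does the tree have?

61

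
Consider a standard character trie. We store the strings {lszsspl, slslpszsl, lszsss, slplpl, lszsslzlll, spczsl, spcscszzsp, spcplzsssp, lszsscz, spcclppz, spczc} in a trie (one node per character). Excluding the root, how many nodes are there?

Insert word by word; a character creates a node only if that edge doesn't already exist:
  "lszsspl" → 7 new (l, s, z, s, s, p, l)
  "slslpszsl" → 9 new (s, l, s, l, p, s, z, s, l)
  "lszsss" → prefix "lszss" already present; 1 new (s)
  "slplpl" → prefix "sl" already present; 4 new (p, l, p, l)
  "lszsslzlll" → prefix "lszss" already present; 5 new (l, z, l, l, l)
  "spczsl" → prefix "s" already present; 5 new (p, c, z, s, l)
  "spcscszzsp" → prefix "spc" already present; 7 new (s, c, s, z, z, s, p)
  "spcplzsssp" → prefix "spc" already present; 7 new (p, l, z, s, s, s, p)
  "lszsscz" → prefix "lszss" already present; 2 new (c, z)
  "spcclppz" → prefix "spc" already present; 5 new (c, l, p, p, z)
  "spczc" → prefix "spcz" already present; 1 new (c)
Total nodes = 7 + 9 + 1 + 4 + 5 + 5 + 7 + 7 + 2 + 5 + 1 = 53

53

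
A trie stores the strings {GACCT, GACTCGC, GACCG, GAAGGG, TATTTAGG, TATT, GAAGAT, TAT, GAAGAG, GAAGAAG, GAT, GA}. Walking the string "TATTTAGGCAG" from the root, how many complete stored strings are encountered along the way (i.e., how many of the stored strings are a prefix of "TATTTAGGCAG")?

3

Walk "TATTTAGGCAG" from the root; an end-of-word marker is hit whenever a stored word is a prefix of "TATTTAGGCAG".
Prefixes of the query that are stored words: "TAT", "TATT", "TATTTAGG"
Count: 3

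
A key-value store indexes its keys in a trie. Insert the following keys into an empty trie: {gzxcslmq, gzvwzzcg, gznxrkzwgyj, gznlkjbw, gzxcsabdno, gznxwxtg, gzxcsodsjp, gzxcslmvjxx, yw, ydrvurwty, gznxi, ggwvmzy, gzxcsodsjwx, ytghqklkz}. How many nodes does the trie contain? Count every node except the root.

For each word, the new-node count is its length minus the longest prefix already in the trie:
  "gzxcslmq" → 8 new (g, z, x, c, s, l, m, q)
  "gzvwzzcg" → prefix "gz" already present; 6 new (v, w, z, z, c, g)
  "gznxrkzwgyj" → prefix "gz" already present; 9 new (n, x, r, k, z, w, g, y, j)
  "gznlkjbw" → prefix "gzn" already present; 5 new (l, k, j, b, w)
  "gzxcsabdno" → prefix "gzxcs" already present; 5 new (a, b, d, n, o)
  "gznxwxtg" → prefix "gznx" already present; 4 new (w, x, t, g)
  "gzxcsodsjp" → prefix "gzxcs" already present; 5 new (o, d, s, j, p)
  "gzxcslmvjxx" → prefix "gzxcslm" already present; 4 new (v, j, x, x)
  "yw" → 2 new (y, w)
  "ydrvurwty" → prefix "y" already present; 8 new (d, r, v, u, r, w, t, y)
  "gznxi" → prefix "gznx" already present; 1 new (i)
  "ggwvmzy" → prefix "g" already present; 6 new (g, w, v, m, z, y)
  "gzxcsodsjwx" → prefix "gzxcsodsj" already present; 2 new (w, x)
  "ytghqklkz" → prefix "y" already present; 8 new (t, g, h, q, k, l, k, z)
Total nodes = 8 + 6 + 9 + 5 + 5 + 4 + 5 + 4 + 2 + 8 + 1 + 6 + 2 + 8 = 73

73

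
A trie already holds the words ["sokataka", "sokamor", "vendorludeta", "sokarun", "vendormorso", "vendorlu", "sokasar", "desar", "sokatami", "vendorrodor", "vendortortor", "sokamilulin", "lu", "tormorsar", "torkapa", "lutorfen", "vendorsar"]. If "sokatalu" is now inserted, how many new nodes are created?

2

"sokata" is already a path in the trie; the remaining "lu" must be added.
So 8 − 6 = 2 new nodes.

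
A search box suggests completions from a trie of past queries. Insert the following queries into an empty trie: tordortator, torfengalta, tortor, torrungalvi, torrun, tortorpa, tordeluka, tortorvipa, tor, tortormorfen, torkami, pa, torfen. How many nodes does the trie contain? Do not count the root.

Trace insertions, counting only characters that open a new branch:
  "tordortator" → 11 new (t, o, r, d, o, r, t, a, t, o, r)
  "torfengalta" → prefix "tor" already present; 8 new (f, e, n, g, a, l, t, a)
  "tortor" → prefix "tor" already present; 3 new (t, o, r)
  "torrungalvi" → prefix "tor" already present; 8 new (r, u, n, g, a, l, v, i)
  "torrun" → prefix "torrun" already present; 0 new (none)
  "tortorpa" → prefix "tortor" already present; 2 new (p, a)
  "tordeluka" → prefix "tord" already present; 5 new (e, l, u, k, a)
  "tortorvipa" → prefix "tortor" already present; 4 new (v, i, p, a)
  "tor" → prefix "tor" already present; 0 new (none)
  "tortormorfen" → prefix "tortor" already present; 6 new (m, o, r, f, e, n)
  "torkami" → prefix "tor" already present; 4 new (k, a, m, i)
  "pa" → 2 new (p, a)
  "torfen" → prefix "torfen" already present; 0 new (none)
Total nodes = 11 + 8 + 3 + 8 + 0 + 2 + 5 + 4 + 0 + 6 + 4 + 2 + 0 = 53

53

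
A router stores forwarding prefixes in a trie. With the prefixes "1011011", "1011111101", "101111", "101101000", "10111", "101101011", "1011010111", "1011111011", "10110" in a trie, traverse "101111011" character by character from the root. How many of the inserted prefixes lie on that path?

2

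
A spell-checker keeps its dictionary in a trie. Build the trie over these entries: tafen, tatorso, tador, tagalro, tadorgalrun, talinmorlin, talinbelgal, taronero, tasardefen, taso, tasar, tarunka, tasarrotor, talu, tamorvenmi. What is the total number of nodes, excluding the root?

Insert word by word; a character creates a node only if that edge doesn't already exist:
  "tafen" → 5 new (t, a, f, e, n)
  "tatorso" → prefix "ta" already present; 5 new (t, o, r, s, o)
  "tador" → prefix "ta" already present; 3 new (d, o, r)
  "tagalro" → prefix "ta" already present; 5 new (g, a, l, r, o)
  "tadorgalrun" → prefix "tador" already present; 6 new (g, a, l, r, u, n)
  "talinmorlin" → prefix "ta" already present; 9 new (l, i, n, m, o, r, l, i, n)
  "talinbelgal" → prefix "talin" already present; 6 new (b, e, l, g, a, l)
  "taronero" → prefix "ta" already present; 6 new (r, o, n, e, r, o)
  "tasardefen" → prefix "ta" already present; 8 new (s, a, r, d, e, f, e, n)
  "taso" → prefix "tas" already present; 1 new (o)
  "tasar" → prefix "tasar" already present; 0 new (none)
  "tarunka" → prefix "tar" already present; 4 new (u, n, k, a)
  "tasarrotor" → prefix "tasar" already present; 5 new (r, o, t, o, r)
  "talu" → prefix "tal" already present; 1 new (u)
  "tamorvenmi" → prefix "ta" already present; 8 new (m, o, r, v, e, n, m, i)
Total nodes = 5 + 5 + 3 + 5 + 6 + 9 + 6 + 6 + 8 + 1 + 0 + 4 + 5 + 1 + 8 = 72

72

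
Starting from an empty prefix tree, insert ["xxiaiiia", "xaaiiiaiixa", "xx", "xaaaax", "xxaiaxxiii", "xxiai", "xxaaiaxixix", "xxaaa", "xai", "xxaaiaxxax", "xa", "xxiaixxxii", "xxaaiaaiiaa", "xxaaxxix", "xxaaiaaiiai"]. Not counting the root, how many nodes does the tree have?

Count nodes per top-level branch (shared prefixes stored once):
  'x'-branch (xa, xaaaax, xaaiiiaiixa, xai, xx, xxaaa, xxaaiaaiiaa, xxaaiaaiiai, xxaaiaxixix, xxaaiaxxax, xxaaxxix, xxaiaxxiii, xxiai, xxiaiiia, xxiaixxxii): 57 nodes
Sum: 57

57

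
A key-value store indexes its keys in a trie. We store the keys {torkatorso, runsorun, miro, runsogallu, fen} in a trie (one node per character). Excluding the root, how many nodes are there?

Count nodes per top-level branch (shared prefixes stored once):
  'f'-branch (fen): 3 nodes
  'm'-branch (miro): 4 nodes
  'r'-branch (runsogallu, runsorun): 13 nodes
  't'-branch (torkatorso): 10 nodes
Sum: 30

30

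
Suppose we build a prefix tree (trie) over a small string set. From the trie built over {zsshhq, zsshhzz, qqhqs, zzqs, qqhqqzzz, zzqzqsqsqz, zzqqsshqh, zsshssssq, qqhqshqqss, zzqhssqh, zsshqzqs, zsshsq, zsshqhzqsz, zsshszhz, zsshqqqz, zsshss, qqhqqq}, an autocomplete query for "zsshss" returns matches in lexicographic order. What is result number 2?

Words with prefix "zsshss", in lexicographic order: "zsshss", "zsshssssq"
Position 2: zsshssssq

zsshssssq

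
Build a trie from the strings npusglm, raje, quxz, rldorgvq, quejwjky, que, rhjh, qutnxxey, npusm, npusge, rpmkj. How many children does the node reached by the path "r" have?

Follow the path "r" to its node, then look at its outgoing edges.
Characters that immediately follow "r" among the stored strings: {a, h, l, p}.
That node has 4 child edges.

4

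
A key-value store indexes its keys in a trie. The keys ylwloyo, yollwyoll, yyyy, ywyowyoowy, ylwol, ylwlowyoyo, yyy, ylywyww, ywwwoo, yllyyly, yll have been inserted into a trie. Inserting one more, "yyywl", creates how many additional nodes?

2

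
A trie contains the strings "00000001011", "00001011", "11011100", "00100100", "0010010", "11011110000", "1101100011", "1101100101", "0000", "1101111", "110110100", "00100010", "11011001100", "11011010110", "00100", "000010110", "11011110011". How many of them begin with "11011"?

9

Traverse to the node for "11011", then collect every word in that subtree.
Words under "11011": 1101100011, 1101100101, 11011001100, 110110100, 11011010110, 11011100, 1101111, 11011110000, 11011110011
Count: 9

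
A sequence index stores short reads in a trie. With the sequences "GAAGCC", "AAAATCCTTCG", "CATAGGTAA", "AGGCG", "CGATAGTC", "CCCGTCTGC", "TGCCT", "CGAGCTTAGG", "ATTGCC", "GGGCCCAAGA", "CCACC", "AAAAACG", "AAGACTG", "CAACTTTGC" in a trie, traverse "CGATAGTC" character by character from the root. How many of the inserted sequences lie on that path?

1

Traverse "CGATAGTC" character by character; count nodes along the way that are marked as word ends.
Prefixes of the query that are stored words: "CGATAGTC"
Count: 1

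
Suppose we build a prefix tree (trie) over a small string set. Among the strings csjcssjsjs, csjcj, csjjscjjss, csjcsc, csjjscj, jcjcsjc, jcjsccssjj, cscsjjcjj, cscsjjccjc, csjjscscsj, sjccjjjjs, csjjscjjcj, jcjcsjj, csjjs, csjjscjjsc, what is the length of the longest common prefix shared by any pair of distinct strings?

9

Look for the deepest trie node that still has at least two words in its subtree.
"csjjscjjsc" and "csjjscjjss" agree on "csjjscjjs" (9 characters) before diverging; nothing deeper is shared.
Longest shared-prefix length: 9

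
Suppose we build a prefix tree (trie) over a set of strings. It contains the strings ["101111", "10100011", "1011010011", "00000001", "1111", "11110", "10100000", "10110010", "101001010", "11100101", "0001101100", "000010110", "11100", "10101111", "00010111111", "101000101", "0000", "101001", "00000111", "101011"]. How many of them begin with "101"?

10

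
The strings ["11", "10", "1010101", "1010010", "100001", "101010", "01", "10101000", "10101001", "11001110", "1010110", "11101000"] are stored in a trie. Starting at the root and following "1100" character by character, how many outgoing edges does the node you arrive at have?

1

The children of the "1100" node are the distinct next characters among strings starting with "1100".
Distinct next characters after "1100": 1.
That node has 1 child edge.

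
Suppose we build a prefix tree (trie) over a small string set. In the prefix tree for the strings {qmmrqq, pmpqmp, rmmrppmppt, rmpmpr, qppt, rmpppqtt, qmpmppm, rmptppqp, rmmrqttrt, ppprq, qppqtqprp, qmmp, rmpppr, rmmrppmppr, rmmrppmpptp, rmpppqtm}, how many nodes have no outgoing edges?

Leaves are exactly the stored words that no other stored word extends.
Those words: "pmpqmp", "ppprq", "qmmp", "qmmrqq", "qmpmppm", "qppqtqprp", "qppt", "rmmrppmppr", "rmmrppmpptp", "rmmrqttrt", "rmpmpr", "rmpppqtm", "rmpppqtt", "rmpppr", "rmptppqp"
Leaf count: 15

15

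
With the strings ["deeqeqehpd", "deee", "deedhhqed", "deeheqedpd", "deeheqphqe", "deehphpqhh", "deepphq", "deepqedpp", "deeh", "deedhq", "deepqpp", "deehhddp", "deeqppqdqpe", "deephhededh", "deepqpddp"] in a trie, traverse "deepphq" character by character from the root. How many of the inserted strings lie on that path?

1

Check each prefix of "deepphq" against the stored set — each match is an end-marker on the path.
Prefixes of the query that are stored words: "deepphq"
Count: 1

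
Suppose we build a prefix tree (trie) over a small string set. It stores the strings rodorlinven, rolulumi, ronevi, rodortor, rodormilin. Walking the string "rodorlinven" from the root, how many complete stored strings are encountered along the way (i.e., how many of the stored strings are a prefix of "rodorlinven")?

1

Walk "rodorlinven" from the root; an end-of-word marker is hit whenever a stored word is a prefix of "rodorlinven".
Prefixes of the query that are stored words: "rodorlinven"
Count: 1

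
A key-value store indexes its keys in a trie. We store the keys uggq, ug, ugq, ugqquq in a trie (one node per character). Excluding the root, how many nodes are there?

8

Trie structure (* marks end of a word):
(root)
└─ u
   └─ g *
      ├─ g
      │  └─ q *
      └─ q *
         └─ q
            └─ u
               └─ q *
Counting every labelled node above: 8.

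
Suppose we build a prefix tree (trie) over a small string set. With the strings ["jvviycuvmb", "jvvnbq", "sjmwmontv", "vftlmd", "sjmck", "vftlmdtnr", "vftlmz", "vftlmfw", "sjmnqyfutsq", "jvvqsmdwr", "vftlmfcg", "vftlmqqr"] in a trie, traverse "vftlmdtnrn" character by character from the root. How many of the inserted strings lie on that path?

2

Check each prefix of "vftlmdtnrn" against the stored set — each match is an end-marker on the path.
Prefixes of the query that are stored words: "vftlmd", "vftlmdtnr"
Count: 2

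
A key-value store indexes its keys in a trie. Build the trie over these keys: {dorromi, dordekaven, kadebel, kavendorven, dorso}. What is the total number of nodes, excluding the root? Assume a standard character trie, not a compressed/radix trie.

32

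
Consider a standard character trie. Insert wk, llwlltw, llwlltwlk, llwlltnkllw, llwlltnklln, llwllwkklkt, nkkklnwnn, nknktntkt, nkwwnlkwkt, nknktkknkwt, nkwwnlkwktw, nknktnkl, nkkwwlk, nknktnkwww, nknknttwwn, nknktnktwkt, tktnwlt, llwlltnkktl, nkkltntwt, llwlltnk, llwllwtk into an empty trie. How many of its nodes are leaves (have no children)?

18

Leaves are exactly the stored words that no other stored word extends.
Those words: "llwlltnkktl", "llwlltnklln", "llwlltnkllw", "llwlltwlk", "llwllwkklkt", "llwllwtk", "nkkklnwnn", "nkkltntwt", "nkkwwlk", "nknknttwwn", "nknktkknkwt", "nknktnkl", "nknktnktwkt", "nknktnkwww", "nknktntkt", "nkwwnlkwktw", "tktnwlt", "wk"
Leaf count: 18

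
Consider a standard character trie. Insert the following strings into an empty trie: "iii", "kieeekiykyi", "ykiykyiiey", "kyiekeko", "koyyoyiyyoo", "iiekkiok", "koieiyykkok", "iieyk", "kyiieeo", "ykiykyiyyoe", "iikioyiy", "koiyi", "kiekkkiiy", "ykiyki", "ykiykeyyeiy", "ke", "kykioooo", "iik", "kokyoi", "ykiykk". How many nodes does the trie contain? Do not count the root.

99

Insert word by word; a character creates a node only if that edge doesn't already exist:
  "iii" → 3 new (i, i, i)
  "kieeekiykyi" → 11 new (k, i, e, e, e, k, i, y, k, y, i)
  "ykiykyiiey" → 10 new (y, k, i, y, k, y, i, i, e, y)
  "kyiekeko" → prefix "k" already present; 7 new (y, i, e, k, e, k, o)
  "koyyoyiyyoo" → prefix "k" already present; 10 new (o, y, y, o, y, i, y, y, o, o)
  "iiekkiok" → prefix "ii" already present; 6 new (e, k, k, i, o, k)
  "koieiyykkok" → prefix "ko" already present; 9 new (i, e, i, y, y, k, k, o, k)
  "iieyk" → prefix "iie" already present; 2 new (y, k)
  "kyiieeo" → prefix "kyi" already present; 4 new (i, e, e, o)
  "ykiykyiyyoe" → prefix "ykiykyi" already present; 4 new (y, y, o, e)
  "iikioyiy" → prefix "ii" already present; 6 new (k, i, o, y, i, y)
  "koiyi" → prefix "koi" already present; 2 new (y, i)
  "kiekkkiiy" → prefix "kie" already present; 6 new (k, k, k, i, i, y)
  "ykiyki" → prefix "ykiyk" already present; 1 new (i)
  "ykiykeyyeiy" → prefix "ykiyk" already present; 6 new (e, y, y, e, i, y)
  "ke" → prefix "k" already present; 1 new (e)
  "kykioooo" → prefix "ky" already present; 6 new (k, i, o, o, o, o)
  "iik" → prefix "iik" already present; 0 new (none)
  "kokyoi" → prefix "ko" already present; 4 new (k, y, o, i)
  "ykiykk" → prefix "ykiyk" already present; 1 new (k)
Total nodes = 3 + 11 + 10 + 7 + 10 + 6 + 9 + 2 + 4 + 4 + 6 + 2 + 6 + 1 + 6 + 1 + 6 + 0 + 4 + 1 = 99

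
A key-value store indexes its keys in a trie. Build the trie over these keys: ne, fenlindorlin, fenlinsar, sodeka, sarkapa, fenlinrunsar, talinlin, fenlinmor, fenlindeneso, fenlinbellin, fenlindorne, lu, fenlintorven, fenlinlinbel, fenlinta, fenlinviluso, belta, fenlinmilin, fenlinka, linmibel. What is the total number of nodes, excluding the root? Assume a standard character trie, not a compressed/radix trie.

Insert word by word; a character creates a node only if that edge doesn't already exist:
  "ne" → 2 new (n, e)
  "fenlindorlin" → 12 new (f, e, n, l, i, n, d, o, r, l, i, n)
  "fenlinsar" → prefix "fenlin" already present; 3 new (s, a, r)
  "sodeka" → 6 new (s, o, d, e, k, a)
  "sarkapa" → prefix "s" already present; 6 new (a, r, k, a, p, a)
  "fenlinrunsar" → prefix "fenlin" already present; 6 new (r, u, n, s, a, r)
  "talinlin" → 8 new (t, a, l, i, n, l, i, n)
  "fenlinmor" → prefix "fenlin" already present; 3 new (m, o, r)
  "fenlindeneso" → prefix "fenlind" already present; 5 new (e, n, e, s, o)
  "fenlinbellin" → prefix "fenlin" already present; 6 new (b, e, l, l, i, n)
  "fenlindorne" → prefix "fenlindor" already present; 2 new (n, e)
  "lu" → 2 new (l, u)
  "fenlintorven" → prefix "fenlin" already present; 6 new (t, o, r, v, e, n)
  "fenlinlinbel" → prefix "fenlin" already present; 6 new (l, i, n, b, e, l)
  "fenlinta" → prefix "fenlint" already present; 1 new (a)
  "fenlinviluso" → prefix "fenlin" already present; 6 new (v, i, l, u, s, o)
  "belta" → 5 new (b, e, l, t, a)
  "fenlinmilin" → prefix "fenlinm" already present; 4 new (i, l, i, n)
  "fenlinka" → prefix "fenlin" already present; 2 new (k, a)
  "linmibel" → prefix "l" already present; 7 new (i, n, m, i, b, e, l)
Total nodes = 2 + 12 + 3 + 6 + 6 + 6 + 8 + 3 + 5 + 6 + 2 + 2 + 6 + 6 + 1 + 6 + 5 + 4 + 2 + 7 = 98

98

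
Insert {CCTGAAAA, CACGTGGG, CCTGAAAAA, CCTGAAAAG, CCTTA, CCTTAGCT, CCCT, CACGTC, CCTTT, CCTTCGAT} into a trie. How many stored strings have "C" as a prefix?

10

Traverse to the node for "C", then collect every word in that subtree.
Words under "C": CACGTC, CACGTGGG, CCCT, CCTGAAAA, CCTGAAAAA, CCTGAAAAG, CCTTA, CCTTAGCT, CCTTCGAT, CCTTT
Count: 10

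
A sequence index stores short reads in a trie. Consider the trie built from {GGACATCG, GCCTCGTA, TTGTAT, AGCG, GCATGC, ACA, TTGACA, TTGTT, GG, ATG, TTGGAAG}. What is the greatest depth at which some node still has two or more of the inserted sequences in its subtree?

4

Look for the deepest trie node that still has at least two words in its subtree.
e.g. "TTGTAT" and "TTGTT" share the prefix "TTGT" of length 4; no pair shares a longer one.
Longest shared-prefix length: 4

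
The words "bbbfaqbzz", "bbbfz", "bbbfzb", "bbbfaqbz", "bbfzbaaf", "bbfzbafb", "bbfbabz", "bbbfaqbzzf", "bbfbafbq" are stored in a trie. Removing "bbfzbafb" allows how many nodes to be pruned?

2

Walk "bbfzbafb" from the leaf back toward the root, removing each node that no remaining word uses.
The suffix "fb" (2 nodes) is used only by "bbfzbafb"; the node for "bbfzba" still has the child "a", so pruning stops there.
Nodes removed: 2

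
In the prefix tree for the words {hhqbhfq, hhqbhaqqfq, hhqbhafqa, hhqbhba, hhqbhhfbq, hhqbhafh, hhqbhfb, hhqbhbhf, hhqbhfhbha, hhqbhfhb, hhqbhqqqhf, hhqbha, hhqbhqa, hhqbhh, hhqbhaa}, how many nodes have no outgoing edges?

Leaves are exactly the stored words that no other stored word extends.
Those words: "hhqbhaa", "hhqbhafh", "hhqbhafqa", "hhqbhaqqfq", "hhqbhba", "hhqbhbhf", "hhqbhfb", "hhqbhfhbha", "hhqbhfq", "hhqbhhfbq", "hhqbhqa", "hhqbhqqqhf"
Leaf count: 12

12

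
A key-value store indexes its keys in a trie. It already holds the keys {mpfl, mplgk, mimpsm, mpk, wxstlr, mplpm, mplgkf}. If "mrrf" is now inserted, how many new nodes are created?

3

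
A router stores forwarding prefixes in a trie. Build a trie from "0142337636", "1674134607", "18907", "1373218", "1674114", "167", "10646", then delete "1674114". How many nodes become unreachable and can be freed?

2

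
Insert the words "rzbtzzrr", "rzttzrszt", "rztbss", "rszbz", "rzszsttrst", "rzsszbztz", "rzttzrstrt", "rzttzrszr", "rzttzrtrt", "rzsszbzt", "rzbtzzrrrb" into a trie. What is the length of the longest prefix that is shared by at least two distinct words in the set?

Equivalently: take the maximum, over all pairs, of their longest common prefix length.
"rzbtzzrr" and "rzbtzzrrrb" agree on "rzbtzzrr" (8 characters) before diverging; nothing deeper is shared.
Longest shared-prefix length: 8

8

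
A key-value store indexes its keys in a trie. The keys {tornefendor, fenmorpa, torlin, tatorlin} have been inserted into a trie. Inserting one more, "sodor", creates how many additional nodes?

Nothing in the trie begins with "s"; the whole of "sodor" is new.
5 − 0 = 5 new nodes.

5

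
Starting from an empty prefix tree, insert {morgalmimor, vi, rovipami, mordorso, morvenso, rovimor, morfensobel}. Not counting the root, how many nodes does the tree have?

42

Insert word by word; a character creates a node only if that edge doesn't already exist:
  "morgalmimor" → 11 new (m, o, r, g, a, l, m, i, m, o, r)
  "vi" → 2 new (v, i)
  "rovipami" → 8 new (r, o, v, i, p, a, m, i)
  "mordorso" → prefix "mor" already present; 5 new (d, o, r, s, o)
  "morvenso" → prefix "mor" already present; 5 new (v, e, n, s, o)
  "rovimor" → prefix "rovi" already present; 3 new (m, o, r)
  "morfensobel" → prefix "mor" already present; 8 new (f, e, n, s, o, b, e, l)
Total nodes = 11 + 2 + 8 + 5 + 5 + 3 + 8 = 42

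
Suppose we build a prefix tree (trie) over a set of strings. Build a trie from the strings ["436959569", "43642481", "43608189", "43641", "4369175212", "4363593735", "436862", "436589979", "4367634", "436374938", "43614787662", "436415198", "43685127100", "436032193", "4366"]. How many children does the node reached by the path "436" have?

The children of the "436" node are the distinct next characters among strings starting with "436".
Characters that immediately follow "436" among the stored strings: {0, 1, 3, 4, 5, 6, 7, 8, 9}.
That node has 9 child edges.

9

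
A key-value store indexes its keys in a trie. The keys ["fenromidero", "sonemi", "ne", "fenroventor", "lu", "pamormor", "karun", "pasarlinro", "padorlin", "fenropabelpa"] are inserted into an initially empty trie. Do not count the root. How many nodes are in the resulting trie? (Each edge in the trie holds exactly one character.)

61

For each word, the new-node count is its length minus the longest prefix already in the trie:
  "fenromidero" → 11 new (f, e, n, r, o, m, i, d, e, r, o)
  "sonemi" → 6 new (s, o, n, e, m, i)
  "ne" → 2 new (n, e)
  "fenroventor" → prefix "fenro" already present; 6 new (v, e, n, t, o, r)
  "lu" → 2 new (l, u)
  "pamormor" → 8 new (p, a, m, o, r, m, o, r)
  "karun" → 5 new (k, a, r, u, n)
  "pasarlinro" → prefix "pa" already present; 8 new (s, a, r, l, i, n, r, o)
  "padorlin" → prefix "pa" already present; 6 new (d, o, r, l, i, n)
  "fenropabelpa" → prefix "fenro" already present; 7 new (p, a, b, e, l, p, a)
Total nodes = 11 + 6 + 2 + 6 + 2 + 8 + 5 + 8 + 6 + 7 = 61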